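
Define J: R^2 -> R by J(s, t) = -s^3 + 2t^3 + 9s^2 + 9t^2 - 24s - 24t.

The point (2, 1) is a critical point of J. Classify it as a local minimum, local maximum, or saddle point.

local minimum

The mixed partial ∂²J/∂s∂t is 0, so the Hessian at any point is diag(J_ss, J_tt) = diag(6(-s + 3), 6(2t + 3)).
At (2, 1): H = diag(6, 30).
Both eigenvalues are positive, so H is positive definite: a local minimum.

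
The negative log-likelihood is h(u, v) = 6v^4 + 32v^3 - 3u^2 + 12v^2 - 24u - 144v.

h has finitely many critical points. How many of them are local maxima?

1

h separates as a function of u plus a function of v, so ∇h=0 decouples.
∂h/∂u = -6(u + 4) = 0 at u ∈ {-4}; ∂h/∂v = 24(v - 1)(v + 2)(v + 3) = 0 at v ∈ {-3, -2, 1}.
The Hessian is diagonal: diag(h_uu, h_vv). Second derivatives: h_uu(-4)=-6; h_vv(-3)=96, h_vv(-2)=-72, h_vv(1)=288.
Local maxima occur where both diagonal entries negative: (-4, -2). Count: 1.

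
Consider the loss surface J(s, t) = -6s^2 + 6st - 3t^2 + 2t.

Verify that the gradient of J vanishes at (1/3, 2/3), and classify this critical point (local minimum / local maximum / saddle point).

local maximum

∇J = (-12s + 6t, 6s - 6t + 2); substituting (1/3, 2/3) gives ∇J = (0, 0), so (1/3, 2/3) is indeed a critical point.
The Hessian of J is constant: H = [[-12, 6], [6, -6]].
det(H) = (-12)·(-6) − 6² = 36.
det(H) > 0 and tr(H) = -18 < 0, so H is negative definite and the point is a local maximum.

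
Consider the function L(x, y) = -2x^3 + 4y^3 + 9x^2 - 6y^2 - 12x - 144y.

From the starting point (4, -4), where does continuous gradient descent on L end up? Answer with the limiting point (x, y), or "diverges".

diverges

L is separable, so gradient descent decouples: x follows -∂L/∂x, y follows -∂L/∂y.
∂L/∂x = -6(x - 2)(x - 1); at x=4 this is -36, so x increases.
∂L/∂y = 12(y - 4)(y + 3); at y=-4 this is 96, so y decreases.
The x-coordinate has no critical point in that direction and runs off to infinity.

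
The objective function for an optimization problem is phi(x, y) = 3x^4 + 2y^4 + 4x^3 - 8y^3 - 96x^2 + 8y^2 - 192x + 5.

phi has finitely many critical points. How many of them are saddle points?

phi separates as a function of x plus a function of y, so ∇phi=0 decouples.
∂phi/∂x = 12(x - 4)(x + 1)(x + 4) = 0 at x ∈ {-4, -1, 4}; ∂phi/∂y = 8y(y - 2)(y - 1) = 0 at y ∈ {0, 1, 2}.
The Hessian is diagonal: diag(phi_xx, phi_yy). Second derivatives: phi_xx(-4)=288, phi_xx(-1)=-180, phi_xx(4)=480; phi_yy(0)=16, phi_yy(1)=-8, phi_yy(2)=16.
Saddle points occur where the two diagonal entries have opposite signs: (-4, 1), (-1, 0), (-1, 2), (4, 1). Count: 4.

4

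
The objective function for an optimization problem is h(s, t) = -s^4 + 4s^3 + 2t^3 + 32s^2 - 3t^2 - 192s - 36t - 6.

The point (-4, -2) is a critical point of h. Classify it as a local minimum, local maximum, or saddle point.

local maximum

The mixed partial ∂²h/∂s∂t is 0, so the Hessian at any point is diag(h_ss, h_tt) = diag(4(-3s^2 + 6s + 16), 6(2t - 1)).
At (-4, -2): H = diag(-224, -30).
Both eigenvalues are negative, so H is negative definite: a local maximum.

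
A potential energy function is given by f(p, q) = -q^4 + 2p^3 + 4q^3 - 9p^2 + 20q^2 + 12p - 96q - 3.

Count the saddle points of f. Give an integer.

f separates as a function of p plus a function of q, so ∇f=0 decouples.
∂f/∂p = 6(p - 2)(p - 1) = 0 at p ∈ {1, 2}; ∂f/∂q = -4(q - 4)(q - 2)(q + 3) = 0 at q ∈ {-3, 2, 4}.
The Hessian is diagonal: diag(f_pp, f_qq). Second derivatives: f_pp(1)=-6, f_pp(2)=6; f_qq(-3)=-140, f_qq(2)=40, f_qq(4)=-56.
Saddle points occur where the two diagonal entries have opposite signs: (1, 2), (2, -3), (2, 4). Count: 3.

3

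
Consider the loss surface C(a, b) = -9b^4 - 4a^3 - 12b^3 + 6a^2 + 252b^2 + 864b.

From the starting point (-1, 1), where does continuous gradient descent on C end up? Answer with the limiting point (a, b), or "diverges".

C is separable, so gradient descent decouples: a follows -∂C/∂a, b follows -∂C/∂b.
∂C/∂a = -12a(a - 1); at a=-1 this is -24, so a increases.
∂C/∂b = -36(b - 4)(b + 2)(b + 3); at b=1 this is 1296, so b decreases.
a converges to its nearest critical value 0 (a local min of the a-part); b converges to -2. The iterate converges to (0, -2).

(0, -2)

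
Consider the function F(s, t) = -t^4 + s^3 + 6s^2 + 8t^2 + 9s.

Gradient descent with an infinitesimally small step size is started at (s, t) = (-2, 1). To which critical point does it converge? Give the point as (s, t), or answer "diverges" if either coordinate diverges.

F is separable, so gradient descent decouples: s follows -∂F/∂s, t follows -∂F/∂t.
∂F/∂s = 3(s + 1)(s + 3); at s=-2 this is -3, so s increases.
∂F/∂t = -4t(t - 2)(t + 2); at t=1 this is 12, so t decreases.
s converges to its nearest critical value -1 (a local min of the s-part); t converges to 0. The iterate converges to (-1, 0).

(-1, 0)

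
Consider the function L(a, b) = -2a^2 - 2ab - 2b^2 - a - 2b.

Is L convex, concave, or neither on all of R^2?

concave

L is quadratic, so its Hessian is the constant matrix H = [[-4, -2], [-2, -4]].
det(H) = 12, tr(H) = -8.
det(H) > 0 and tr(H) < 0, so H is negative definite everywhere: concave.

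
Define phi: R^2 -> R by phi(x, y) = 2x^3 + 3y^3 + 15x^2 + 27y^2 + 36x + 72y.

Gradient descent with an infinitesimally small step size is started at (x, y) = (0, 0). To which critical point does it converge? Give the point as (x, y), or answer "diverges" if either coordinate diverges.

(-2, -2)

phi is separable, so gradient descent decouples: x follows -∂phi/∂x, y follows -∂phi/∂y.
∂phi/∂x = 6(x + 2)(x + 3); at x=0 this is 36, so x decreases.
∂phi/∂y = 9(y + 2)(y + 4); at y=0 this is 72, so y decreases.
x converges to its nearest critical value -2 (a local min of the x-part); y converges to -2. The iterate converges to (-2, -2).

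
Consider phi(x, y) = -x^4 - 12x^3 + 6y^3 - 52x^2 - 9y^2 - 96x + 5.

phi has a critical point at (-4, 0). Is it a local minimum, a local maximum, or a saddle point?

local maximum

The mixed partial ∂²phi/∂x∂y is 0, so the Hessian at any point is diag(phi_xx, phi_yy) = diag(-4(3x^2 + 18x + 26), 18(2y - 1)).
At (-4, 0): H = diag(-8, -18).
Both eigenvalues are negative, so H is negative definite: a local maximum.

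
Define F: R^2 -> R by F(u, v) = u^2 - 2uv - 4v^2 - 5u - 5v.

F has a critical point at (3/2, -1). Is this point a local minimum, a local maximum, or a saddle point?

saddle point

The Hessian of F is constant: H = [[2, -2], [-2, -8]].
det(H) = 2·(-8) − (-2)² = -20.
Since det(H) < 0, H is indefinite and the critical point is a saddle point.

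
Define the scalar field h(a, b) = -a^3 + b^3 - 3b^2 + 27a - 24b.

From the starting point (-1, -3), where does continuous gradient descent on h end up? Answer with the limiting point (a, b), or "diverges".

diverges

h is separable, so gradient descent decouples: a follows -∂h/∂a, b follows -∂h/∂b.
∂h/∂a = -3(a - 3)(a + 3); at a=-1 this is 24, so a decreases.
∂h/∂b = 3(b - 4)(b + 2); at b=-3 this is 21, so b decreases.
The b-coordinate has no critical point in that direction and runs off to infinity.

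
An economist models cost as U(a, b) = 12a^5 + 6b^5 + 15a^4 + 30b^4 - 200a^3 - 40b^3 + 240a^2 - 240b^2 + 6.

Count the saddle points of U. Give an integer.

8

U separates as a function of a plus a function of b, so ∇U=0 decouples.
∂U/∂a = 60a(a - 2)(a - 1)(a + 4) = 0 at a ∈ {-4, 0, 1, 2}; ∂U/∂b = 30b(b - 2)(b + 2)(b + 4) = 0 at b ∈ {-4, -2, 0, 2}.
The Hessian is diagonal: diag(U_aa, U_bb). Second derivatives: U_aa(-4)=-7200, U_aa(0)=480, U_aa(1)=-300, U_aa(2)=720; U_bb(-4)=-1440, U_bb(-2)=480, U_bb(0)=-480, U_bb(2)=1440.
Saddle points occur where the two diagonal entries have opposite signs: (-4, -2), (-4, 2), (0, -4), (0, 0), (1, -2), (1, 2), (2, -4), (2, 0). Count: 8.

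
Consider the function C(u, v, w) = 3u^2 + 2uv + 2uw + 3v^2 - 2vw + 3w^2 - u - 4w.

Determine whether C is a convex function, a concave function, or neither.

convex

C is quadratic, so its Hessian is the constant matrix H = [[6, 2, 2], [2, 6, -2], [2, -2, 6]].
Leading principal minors: 6, 32, 128.
All positive ⇒ H ≻ 0 ⇒ convex.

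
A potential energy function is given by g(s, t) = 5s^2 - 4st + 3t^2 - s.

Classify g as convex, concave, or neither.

g is quadratic, so its Hessian is the constant matrix H = [[10, -4], [-4, 6]].
det(H) = 44, tr(H) = 16.
det(H) > 0 and tr(H) > 0, so H is positive definite everywhere: convex.

convex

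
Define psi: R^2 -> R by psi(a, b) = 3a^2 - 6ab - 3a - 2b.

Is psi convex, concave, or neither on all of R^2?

psi is quadratic, so its Hessian is the constant matrix H = [[6, -6], [-6, 0]].
det(H) = -36, tr(H) = 6.
det(H) < 0, so H is indefinite: neither convex nor concave.

neither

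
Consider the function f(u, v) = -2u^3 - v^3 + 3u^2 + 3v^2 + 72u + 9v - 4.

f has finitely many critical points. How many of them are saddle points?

f separates as a function of u plus a function of v, so ∇f=0 decouples.
∂f/∂u = -6(u - 4)(u + 3) = 0 at u ∈ {-3, 4}; ∂f/∂v = -3(v - 3)(v + 1) = 0 at v ∈ {-1, 3}.
The Hessian is diagonal: diag(f_uu, f_vv). Second derivatives: f_uu(-3)=42, f_uu(4)=-42; f_vv(-1)=12, f_vv(3)=-12.
Saddle points occur where the two diagonal entries have opposite signs: (-3, 3), (4, -1). Count: 2.

2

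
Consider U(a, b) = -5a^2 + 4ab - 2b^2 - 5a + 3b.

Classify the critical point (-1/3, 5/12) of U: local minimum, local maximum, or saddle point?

local maximum

The Hessian of U is constant: H = [[-10, 4], [4, -4]].
det(H) = (-10)·(-4) − 4² = 24.
det(H) > 0 and tr(H) = -14 < 0, so H is negative definite and the point is a local maximum.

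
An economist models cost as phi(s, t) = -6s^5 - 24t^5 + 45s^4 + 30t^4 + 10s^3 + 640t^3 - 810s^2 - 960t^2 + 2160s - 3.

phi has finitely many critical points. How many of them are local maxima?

phi separates as a function of s plus a function of t, so ∇phi=0 decouples.
∂phi/∂s = -30(s - 4)(s - 3)(s - 2)(s + 3) = 0 at s ∈ {-3, 2, 3, 4}; ∂phi/∂t = -120t(t - 4)(t - 1)(t + 4) = 0 at t ∈ {-4, 0, 1, 4}.
The Hessian is diagonal: diag(phi_ss, phi_tt). Second derivatives: phi_ss(-3)=6300, phi_ss(2)=-300, phi_ss(3)=180, phi_ss(4)=-420; phi_tt(-4)=19200, phi_tt(0)=-1920, phi_tt(1)=1800, phi_tt(4)=-11520.
Local maxima occur where both diagonal entries negative: (2, 0), (2, 4), (4, 0), (4, 4). Count: 4.

4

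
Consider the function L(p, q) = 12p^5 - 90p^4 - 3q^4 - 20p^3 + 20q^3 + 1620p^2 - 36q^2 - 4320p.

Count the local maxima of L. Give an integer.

4

L separates as a function of p plus a function of q, so ∇L=0 decouples.
∂L/∂p = 60(p - 4)(p - 3)(p - 2)(p + 3) = 0 at p ∈ {-3, 2, 3, 4}; ∂L/∂q = -12q(q - 3)(q - 2) = 0 at q ∈ {0, 2, 3}.
The Hessian is diagonal: diag(L_pp, L_qq). Second derivatives: L_pp(-3)=-12600, L_pp(2)=600, L_pp(3)=-360, L_pp(4)=840; L_qq(0)=-72, L_qq(2)=24, L_qq(3)=-36.
Local maxima occur where both diagonal entries negative: (-3, 0), (-3, 3), (3, 0), (3, 3). Count: 4.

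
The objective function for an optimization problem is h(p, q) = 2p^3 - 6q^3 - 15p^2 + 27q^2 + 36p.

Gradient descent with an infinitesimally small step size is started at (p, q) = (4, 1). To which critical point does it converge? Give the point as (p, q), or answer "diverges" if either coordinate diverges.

h is separable, so gradient descent decouples: p follows -∂h/∂p, q follows -∂h/∂q.
∂h/∂p = 6(p - 3)(p - 2); at p=4 this is 12, so p decreases.
∂h/∂q = -18q(q - 3); at q=1 this is 36, so q decreases.
p converges to its nearest critical value 3 (a local min of the p-part); q converges to 0. The iterate converges to (3, 0).

(3, 0)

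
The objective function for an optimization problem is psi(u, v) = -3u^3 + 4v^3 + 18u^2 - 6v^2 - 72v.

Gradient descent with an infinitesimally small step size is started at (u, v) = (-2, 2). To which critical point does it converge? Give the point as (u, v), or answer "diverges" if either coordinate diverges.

(0, 3)

psi is separable, so gradient descent decouples: u follows -∂psi/∂u, v follows -∂psi/∂v.
∂psi/∂u = -9u(u - 4); at u=-2 this is -108, so u increases.
∂psi/∂v = 12(v - 3)(v + 2); at v=2 this is -48, so v increases.
u converges to its nearest critical value 0 (a local min of the u-part); v converges to 3. The iterate converges to (0, 3).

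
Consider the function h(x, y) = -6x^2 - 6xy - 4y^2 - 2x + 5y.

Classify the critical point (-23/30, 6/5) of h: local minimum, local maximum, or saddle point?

The Hessian of h is constant: H = [[-12, -6], [-6, -8]].
det(H) = (-12)·(-8) − (-6)² = 60.
det(H) > 0 and tr(H) = -20 < 0, so H is negative definite and the point is a local maximum.

local maximum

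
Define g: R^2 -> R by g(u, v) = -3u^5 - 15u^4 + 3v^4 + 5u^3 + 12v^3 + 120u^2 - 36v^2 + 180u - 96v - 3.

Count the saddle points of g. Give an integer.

g separates as a function of u plus a function of v, so ∇g=0 decouples.
∂g/∂u = -15(u - 2)(u + 1)(u + 2)(u + 3) = 0 at u ∈ {-3, -2, -1, 2}; ∂g/∂v = 12(v - 2)(v + 1)(v + 4) = 0 at v ∈ {-4, -1, 2}.
The Hessian is diagonal: diag(g_uu, g_vv). Second derivatives: g_uu(-3)=150, g_uu(-2)=-60, g_uu(-1)=90, g_uu(2)=-900; g_vv(-4)=216, g_vv(-1)=-108, g_vv(2)=216.
Saddle points occur where the two diagonal entries have opposite signs: (-3, -1), (-2, -4), (-2, 2), (-1, -1), (2, -4), (2, 2). Count: 6.

6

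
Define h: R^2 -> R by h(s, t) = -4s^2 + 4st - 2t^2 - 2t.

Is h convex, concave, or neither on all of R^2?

h is quadratic, so its Hessian is the constant matrix H = [[-8, 4], [4, -4]].
det(H) = 16, tr(H) = -12.
det(H) > 0 and tr(H) < 0, so H is negative definite everywhere: concave.

concave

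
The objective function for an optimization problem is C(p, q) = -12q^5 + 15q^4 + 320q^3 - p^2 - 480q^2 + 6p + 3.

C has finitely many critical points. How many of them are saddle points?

2

C separates as a function of p plus a function of q, so ∇C=0 decouples.
∂C/∂p = -2(p - 3) = 0 at p ∈ {3}; ∂C/∂q = -60q(q - 4)(q - 1)(q + 4) = 0 at q ∈ {-4, 0, 1, 4}.
The Hessian is diagonal: diag(C_pp, C_qq). Second derivatives: C_pp(3)=-2; C_qq(-4)=9600, C_qq(0)=-960, C_qq(1)=900, C_qq(4)=-5760.
Saddle points occur where the two diagonal entries have opposite signs: (3, -4), (3, 1). Count: 2.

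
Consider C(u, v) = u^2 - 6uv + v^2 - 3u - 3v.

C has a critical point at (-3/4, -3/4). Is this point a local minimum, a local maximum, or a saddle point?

saddle point

The Hessian of C is constant: H = [[2, -6], [-6, 2]].
det(H) = 2·2 − (-6)² = -32.
Since det(H) < 0, H is indefinite and the critical point is a saddle point.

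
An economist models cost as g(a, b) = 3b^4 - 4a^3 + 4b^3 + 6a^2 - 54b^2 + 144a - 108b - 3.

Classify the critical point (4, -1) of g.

local maximum

The mixed partial ∂²g/∂a∂b is 0, so the Hessian at any point is diag(g_aa, g_bb) = diag(12(-2a + 1), 12(3b^2 + 2b - 9)).
At (4, -1): H = diag(-84, -96).
Both eigenvalues are negative, so H is negative definite: a local maximum.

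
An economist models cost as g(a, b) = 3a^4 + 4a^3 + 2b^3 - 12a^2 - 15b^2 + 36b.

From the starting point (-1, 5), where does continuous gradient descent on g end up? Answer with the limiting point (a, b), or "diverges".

(-2, 3)

g is separable, so gradient descent decouples: a follows -∂g/∂a, b follows -∂g/∂b.
∂g/∂a = 12a(a - 1)(a + 2); at a=-1 this is 24, so a decreases.
∂g/∂b = 6(b - 3)(b - 2); at b=5 this is 36, so b decreases.
a converges to its nearest critical value -2 (a local min of the a-part); b converges to 3. The iterate converges to (-2, 3).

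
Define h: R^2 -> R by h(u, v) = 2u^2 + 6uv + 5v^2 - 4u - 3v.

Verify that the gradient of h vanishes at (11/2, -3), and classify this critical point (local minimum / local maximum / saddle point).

∇h = (4u + 6v - 4, 6u + 10v - 3); substituting (11/2, -3) gives ∇h = (0, 0), so (11/2, -3) is indeed a critical point.
The Hessian of h is constant: H = [[4, 6], [6, 10]].
det(H) = 4·10 − 6² = 4.
det(H) > 0 and tr(H) = 14 > 0, so H is positive definite and the point is a local minimum.

local minimum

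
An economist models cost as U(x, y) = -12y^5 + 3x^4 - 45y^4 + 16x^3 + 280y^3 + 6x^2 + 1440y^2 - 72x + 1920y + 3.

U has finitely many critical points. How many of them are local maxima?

2

U separates as a function of x plus a function of y, so ∇U=0 decouples.
∂U/∂x = 12(x - 1)(x + 2)(x + 3) = 0 at x ∈ {-3, -2, 1}; ∂U/∂y = -60(y - 4)(y + 1)(y + 2)(y + 4) = 0 at y ∈ {-4, -2, -1, 4}.
The Hessian is diagonal: diag(U_xx, U_yy). Second derivatives: U_xx(-3)=48, U_xx(-2)=-36, U_xx(1)=144; U_yy(-4)=2880, U_yy(-2)=-720, U_yy(-1)=900, U_yy(4)=-14400.
Local maxima occur where both diagonal entries negative: (-2, -2), (-2, 4). Count: 2.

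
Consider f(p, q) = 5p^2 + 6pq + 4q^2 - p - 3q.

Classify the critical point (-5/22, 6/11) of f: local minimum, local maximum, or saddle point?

local minimum

The Hessian of f is constant: H = [[10, 6], [6, 8]].
det(H) = 10·8 − 6² = 44.
det(H) > 0 and tr(H) = 18 > 0, so H is positive definite and the point is a local minimum.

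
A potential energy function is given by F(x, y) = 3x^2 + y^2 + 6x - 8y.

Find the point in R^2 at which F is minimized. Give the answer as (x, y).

F(x,y) separates as P(x) + Q(y), so its minimum is min P + min Q.
P'(x) = 6x + 6 vanishes at x ∈ {-1}; Q'(y) = 2y - 8 vanishes at y ∈ {4}.
Local minima of P (where P''>0): P(-1)=-3. Local minima of Q: Q(4)=-16.
So the global minimum of F is P(-1) + Q(4) = -3 − 16 = -19, attained at (-1, 4).

(-1, 4)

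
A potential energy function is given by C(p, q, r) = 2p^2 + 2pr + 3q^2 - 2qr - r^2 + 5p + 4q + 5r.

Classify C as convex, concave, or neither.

neither

C is quadratic, so its Hessian is the constant matrix H = [[4, 0, 2], [0, 6, -2], [2, -2, -2]].
Leading principal minors: 4, 24, -88.
Neither pattern holds ⇒ H is indefinite ⇒ neither convex nor concave.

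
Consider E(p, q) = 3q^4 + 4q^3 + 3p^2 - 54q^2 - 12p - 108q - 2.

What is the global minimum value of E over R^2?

E(p,q) separates as A(p) + B(q) − 2, so its minimum is min A + min B − 2.
A'(p) = 6p - 12 vanishes at p ∈ {2}; B'(q) = 12(q - 3)(q + 1)(q + 3) vanishes at q ∈ {-3, -1, 3}.
Local minima of A (where A''>0): A(2)=-12. Local minima of B: B(-3)=-27, B(3)=-459.
So the global minimum of E is A(2) + B(3) − 2 = -12 − 459 − 2 = -473, attained at (2, 3).

-473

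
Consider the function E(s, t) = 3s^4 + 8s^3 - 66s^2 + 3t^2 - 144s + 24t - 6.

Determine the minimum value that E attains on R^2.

E(s,t) separates as P(s) + Q(t) − 6, so its minimum is min P + min Q − 6.
P'(s) = 12(s - 3)(s + 1)(s + 4) vanishes at s ∈ {-4, -1, 3}; Q'(t) = 6(t + 4) vanishes at t ∈ {-4}.
Local minima of P (where P''>0): P(-4)=-224, P(3)=-567. Local minima of Q: Q(-4)=-48.
So the global minimum of E is P(3) + Q(-4) − 6 = -567 − 48 − 6 = -621, attained at (3, -4).

-621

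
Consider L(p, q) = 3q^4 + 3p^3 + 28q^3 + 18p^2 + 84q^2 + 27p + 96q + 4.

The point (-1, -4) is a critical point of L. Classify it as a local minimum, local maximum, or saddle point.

local minimum

The mixed partial ∂²L/∂p∂q is 0, so the Hessian at any point is diag(L_pp, L_qq) = diag(18(p + 2), 12(3q^2 + 14q + 14)).
At (-1, -4): H = diag(18, 72).
Both eigenvalues are positive, so H is positive definite: a local minimum.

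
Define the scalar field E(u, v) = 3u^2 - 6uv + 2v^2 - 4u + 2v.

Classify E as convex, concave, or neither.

neither

E is quadratic, so its Hessian is the constant matrix H = [[6, -6], [-6, 4]].
det(H) = -12, tr(H) = 10.
det(H) < 0, so H is indefinite: neither convex nor concave.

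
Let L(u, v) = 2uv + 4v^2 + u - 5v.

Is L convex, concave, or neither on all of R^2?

neither

L is quadratic, so its Hessian is the constant matrix H = [[0, 2], [2, 8]].
det(H) = -4, tr(H) = 8.
det(H) < 0, so H is indefinite: neither convex nor concave.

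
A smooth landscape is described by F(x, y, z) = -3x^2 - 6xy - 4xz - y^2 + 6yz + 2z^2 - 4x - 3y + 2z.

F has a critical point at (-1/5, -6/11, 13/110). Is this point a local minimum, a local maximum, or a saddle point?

The Hessian is constant: H = [[-6, -6, -4], [-6, -2, 6], [-4, 6, 4]].
Leading principal minors: Δ₁ = -6, Δ₂ = -24, Δ₃ = 440.
The minors fit neither the all-positive nor the alternating-sign pattern, so H is indefinite: a saddle point.

saddle point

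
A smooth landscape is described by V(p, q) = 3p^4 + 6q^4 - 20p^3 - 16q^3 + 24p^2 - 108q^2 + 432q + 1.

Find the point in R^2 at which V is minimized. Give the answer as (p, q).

(4, -3)

V(p,q) separates as A(p) + B(q) + 1, so its minimum is min A + min B + 1.
A'(p) = 12p(p - 4)(p - 1) vanishes at p ∈ {0, 1, 4}; B'(q) = 24(q - 3)(q - 2)(q + 3) vanishes at q ∈ {-3, 2, 3}.
Local minima of A (where A''>0): A(0)=0, A(4)=-128. Local minima of B: B(-3)=-1350, B(3)=378.
So the global minimum of V is A(4) + B(-3) + 1 = -128 − 1350 + 1 = -1477, attained at (4, -3).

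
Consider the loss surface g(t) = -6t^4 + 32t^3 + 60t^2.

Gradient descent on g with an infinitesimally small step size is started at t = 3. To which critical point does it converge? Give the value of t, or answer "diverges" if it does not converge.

g'(t) = -24t(t - 5)(t + 1), so g'(3) = 576.
Gradient descent moves in the -g' direction, i.e. t is decreasing.
The nearest critical point in that direction is t = 0, where g'' = 120 > 0 (a local minimum). The iterate converges there.

0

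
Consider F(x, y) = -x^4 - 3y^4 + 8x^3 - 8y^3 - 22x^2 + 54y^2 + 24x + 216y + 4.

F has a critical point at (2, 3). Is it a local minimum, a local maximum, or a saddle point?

saddle point

The mixed partial ∂²F/∂x∂y is 0, so the Hessian at any point is diag(F_xx, F_yy) = diag(4(-3x^2 + 12x - 11), 12(-3y^2 - 4y + 9)).
At (2, 3): H = diag(4, -360).
The eigenvalues have opposite signs, so H is indefinite: a saddle point.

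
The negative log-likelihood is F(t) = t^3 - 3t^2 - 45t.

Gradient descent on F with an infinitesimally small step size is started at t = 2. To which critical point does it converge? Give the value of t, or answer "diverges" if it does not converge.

5

F'(t) = 3(t - 5)(t + 3), so F'(2) = -45.
Gradient descent moves in the -F' direction, i.e. t is increasing.
The nearest critical point in that direction is t = 5, where F'' = 24 > 0 (a local minimum). The iterate converges there.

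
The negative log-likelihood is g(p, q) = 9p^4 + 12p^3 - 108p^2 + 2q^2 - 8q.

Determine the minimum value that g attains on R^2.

g(p,q) separates as A(p) + B(q), so its minimum is min A + min B.
A'(p) = 36p(p - 2)(p + 3) vanishes at p ∈ {-3, 0, 2}; B'(q) = 4q - 8 vanishes at q ∈ {2}.
Local minima of A (where A''>0): A(-3)=-567, A(2)=-192. Local minima of B: B(2)=-8.
So the global minimum of g is A(-3) + B(2) = -567 − 8 = -575, attained at (-3, 2).

-575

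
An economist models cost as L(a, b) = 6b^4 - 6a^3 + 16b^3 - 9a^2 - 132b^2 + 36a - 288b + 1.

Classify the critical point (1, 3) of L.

The mixed partial ∂²L/∂a∂b is 0, so the Hessian at any point is diag(L_aa, L_bb) = diag(-18(2a + 1), 24(3b^2 + 4b - 11)).
At (1, 3): H = diag(-54, 672).
The eigenvalues have opposite signs, so H is indefinite: a saddle point.

saddle point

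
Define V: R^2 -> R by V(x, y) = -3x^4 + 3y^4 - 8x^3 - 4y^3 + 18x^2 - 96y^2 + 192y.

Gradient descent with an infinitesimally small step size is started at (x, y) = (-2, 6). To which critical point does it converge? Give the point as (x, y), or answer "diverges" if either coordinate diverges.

V is separable, so gradient descent decouples: x follows -∂V/∂x, y follows -∂V/∂y.
∂V/∂x = -12x(x - 1)(x + 3); at x=-2 this is -72, so x increases.
∂V/∂y = 12(y - 4)(y - 1)(y + 4); at y=6 this is 1200, so y decreases.
x converges to its nearest critical value 0 (a local min of the x-part); y converges to 4. The iterate converges to (0, 4).

(0, 4)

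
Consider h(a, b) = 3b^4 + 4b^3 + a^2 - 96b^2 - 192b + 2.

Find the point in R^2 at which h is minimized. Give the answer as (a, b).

h(a,b) separates as P(a) + Q(b) + 2, so its minimum is min P + min Q + 2.
P'(a) = 2a vanishes at a ∈ {0}; Q'(b) = 12(b - 4)(b + 1)(b + 4) vanishes at b ∈ {-4, -1, 4}.
Local minima of P (where P''>0): P(0)=0. Local minima of Q: Q(-4)=-256, Q(4)=-1280.
So the global minimum of h is P(0) + Q(4) + 2 = 0 − 1280 + 2 = -1278, attained at (0, 4).

(0, 4)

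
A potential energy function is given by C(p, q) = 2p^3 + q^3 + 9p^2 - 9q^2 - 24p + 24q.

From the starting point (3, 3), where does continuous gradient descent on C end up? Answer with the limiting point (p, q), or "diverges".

C is separable, so gradient descent decouples: p follows -∂C/∂p, q follows -∂C/∂q.
∂C/∂p = 6(p - 1)(p + 4); at p=3 this is 84, so p decreases.
∂C/∂q = 3(q - 4)(q - 2); at q=3 this is -3, so q increases.
p converges to its nearest critical value 1 (a local min of the p-part); q converges to 4. The iterate converges to (1, 4).

(1, 4)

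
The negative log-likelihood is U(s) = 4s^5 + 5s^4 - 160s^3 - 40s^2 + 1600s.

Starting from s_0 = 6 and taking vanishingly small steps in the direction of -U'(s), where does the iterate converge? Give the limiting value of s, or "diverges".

4

U'(s) = 20(s - 4)(s - 2)(s + 2)(s + 5), so U'(6) = 14080.
Gradient descent moves in the -U' direction, i.e. s is decreasing.
The nearest critical point in that direction is s = 4, where U'' = 2160 > 0 (a local minimum). The iterate converges there.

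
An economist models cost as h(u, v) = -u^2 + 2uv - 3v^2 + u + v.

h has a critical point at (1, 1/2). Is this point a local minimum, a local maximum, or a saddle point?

local maximum

The Hessian of h is constant: H = [[-2, 2], [2, -6]].
det(H) = (-2)·(-6) − 2² = 8.
det(H) > 0 and tr(H) = -8 < 0, so H is negative definite and the point is a local maximum.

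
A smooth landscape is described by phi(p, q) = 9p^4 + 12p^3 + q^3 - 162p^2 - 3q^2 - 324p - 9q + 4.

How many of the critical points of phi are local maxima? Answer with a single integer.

phi separates as a function of p plus a function of q, so ∇phi=0 decouples.
∂phi/∂p = 36(p - 3)(p + 1)(p + 3) = 0 at p ∈ {-3, -1, 3}; ∂phi/∂q = 3(q - 3)(q + 1) = 0 at q ∈ {-1, 3}.
The Hessian is diagonal: diag(phi_pp, phi_qq). Second derivatives: phi_pp(-3)=432, phi_pp(-1)=-288, phi_pp(3)=864; phi_qq(-1)=-12, phi_qq(3)=12.
Local maxima occur where both diagonal entries negative: (-1, -1). Count: 1.

1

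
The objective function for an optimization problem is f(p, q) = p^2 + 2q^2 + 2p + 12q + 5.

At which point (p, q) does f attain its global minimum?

(-1, -3)

f(p,q) separates as A(p) + B(q) + 5, so its minimum is min A + min B + 5.
A'(p) = 2p + 2 vanishes at p ∈ {-1}; B'(q) = 4q + 12 vanishes at q ∈ {-3}.
Local minima of A (where A''>0): A(-1)=-1. Local minima of B: B(-3)=-18.
So the global minimum of f is A(-1) + B(-3) + 5 = -1 − 18 + 5 = -14, attained at (-1, -3).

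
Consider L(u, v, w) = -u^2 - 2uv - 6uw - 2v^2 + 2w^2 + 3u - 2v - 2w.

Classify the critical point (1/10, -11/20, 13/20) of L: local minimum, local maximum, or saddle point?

The Hessian is constant: H = [[-2, -2, -6], [-2, -4, 0], [-6, 0, 4]].
Leading principal minors: Δ₁ = -2, Δ₂ = 4, Δ₃ = 160.
The minors fit neither the all-positive nor the alternating-sign pattern, so H is indefinite: a saddle point.

saddle point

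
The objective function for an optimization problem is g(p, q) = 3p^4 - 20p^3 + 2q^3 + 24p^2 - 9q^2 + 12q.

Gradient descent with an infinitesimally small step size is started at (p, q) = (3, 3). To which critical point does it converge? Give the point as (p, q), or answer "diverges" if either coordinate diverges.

g is separable, so gradient descent decouples: p follows -∂g/∂p, q follows -∂g/∂q.
∂g/∂p = 12p(p - 4)(p - 1); at p=3 this is -72, so p increases.
∂g/∂q = 6(q - 2)(q - 1); at q=3 this is 12, so q decreases.
p converges to its nearest critical value 4 (a local min of the p-part); q converges to 2. The iterate converges to (4, 2).

(4, 2)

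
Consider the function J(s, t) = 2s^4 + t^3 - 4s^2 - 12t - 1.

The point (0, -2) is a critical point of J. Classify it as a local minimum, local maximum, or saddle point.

local maximum

The mixed partial ∂²J/∂s∂t is 0, so the Hessian at any point is diag(J_ss, J_tt) = diag(8(3s^2 - 1), 6t).
At (0, -2): H = diag(-8, -12).
Both eigenvalues are negative, so H is negative definite: a local maximum.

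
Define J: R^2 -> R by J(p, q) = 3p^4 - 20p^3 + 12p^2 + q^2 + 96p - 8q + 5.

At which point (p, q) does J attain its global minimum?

J(p,q) separates as A(p) + B(q) + 5, so its minimum is min A + min B + 5.
A'(p) = 12(p - 4)(p - 2)(p + 1) vanishes at p ∈ {-1, 2, 4}; B'(q) = 2q - 8 vanishes at q ∈ {4}.
Local minima of A (where A''>0): A(-1)=-61, A(4)=64. Local minima of B: B(4)=-16.
So the global minimum of J is A(-1) + B(4) + 5 = -61 − 16 + 5 = -72, attained at (-1, 4).

(-1, 4)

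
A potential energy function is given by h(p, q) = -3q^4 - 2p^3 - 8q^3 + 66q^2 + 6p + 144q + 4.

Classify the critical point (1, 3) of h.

local maximum

The mixed partial ∂²h/∂p∂q is 0, so the Hessian at any point is diag(h_pp, h_qq) = diag(-12p, 12(-3q^2 - 4q + 11)).
At (1, 3): H = diag(-12, -336).
Both eigenvalues are negative, so H is negative definite: a local maximum.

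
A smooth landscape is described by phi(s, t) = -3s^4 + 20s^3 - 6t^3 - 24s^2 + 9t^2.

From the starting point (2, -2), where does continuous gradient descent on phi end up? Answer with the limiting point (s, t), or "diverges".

phi is separable, so gradient descent decouples: s follows -∂phi/∂s, t follows -∂phi/∂t.
∂phi/∂s = -12s(s - 4)(s - 1); at s=2 this is 48, so s decreases.
∂phi/∂t = -18t(t - 1); at t=-2 this is -108, so t increases.
s converges to its nearest critical value 1 (a local min of the s-part); t converges to 0. The iterate converges to (1, 0).

(1, 0)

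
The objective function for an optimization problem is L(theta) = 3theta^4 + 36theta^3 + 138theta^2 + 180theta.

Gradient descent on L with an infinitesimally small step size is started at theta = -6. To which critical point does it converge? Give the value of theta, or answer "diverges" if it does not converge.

-5

L'(theta) = 12(theta + 1)(theta + 3)(theta + 5), so L'(-6) = -180.
Gradient descent moves in the -L' direction, i.e. theta is increasing.
The nearest critical point in that direction is theta = -5, where L'' = 96 > 0 (a local minimum). The iterate converges there.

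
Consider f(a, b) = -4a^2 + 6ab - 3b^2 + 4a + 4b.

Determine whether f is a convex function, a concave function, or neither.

f is quadratic, so its Hessian is the constant matrix H = [[-8, 6], [6, -6]].
det(H) = 12, tr(H) = -14.
det(H) > 0 and tr(H) < 0, so H is negative definite everywhere: concave.

concave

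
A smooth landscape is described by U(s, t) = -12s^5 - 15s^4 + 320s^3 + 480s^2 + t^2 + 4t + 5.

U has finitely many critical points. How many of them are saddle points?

U separates as a function of s plus a function of t, so ∇U=0 decouples.
∂U/∂s = -60s(s - 4)(s + 1)(s + 4) = 0 at s ∈ {-4, -1, 0, 4}; ∂U/∂t = 2(t + 2) = 0 at t ∈ {-2}.
The Hessian is diagonal: diag(U_ss, U_tt). Second derivatives: U_ss(-4)=5760, U_ss(-1)=-900, U_ss(0)=960, U_ss(4)=-9600; U_tt(-2)=2.
Saddle points occur where the two diagonal entries have opposite signs: (-1, -2), (4, -2). Count: 2.

2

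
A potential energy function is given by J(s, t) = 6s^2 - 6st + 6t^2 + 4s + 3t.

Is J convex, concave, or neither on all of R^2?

J is quadratic, so its Hessian is the constant matrix H = [[12, -6], [-6, 12]].
det(H) = 108, tr(H) = 24.
det(H) > 0 and tr(H) > 0, so H is positive definite everywhere: convex.

convex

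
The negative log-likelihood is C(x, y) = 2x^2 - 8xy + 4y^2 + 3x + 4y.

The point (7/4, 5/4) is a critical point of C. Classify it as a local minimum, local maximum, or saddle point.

The Hessian of C is constant: H = [[4, -8], [-8, 8]].
det(H) = 4·8 − (-8)² = -32.
Since det(H) < 0, H is indefinite and the critical point is a saddle point.

saddle point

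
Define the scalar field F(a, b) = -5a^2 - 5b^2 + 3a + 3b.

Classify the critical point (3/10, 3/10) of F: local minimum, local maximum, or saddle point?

local maximum

The Hessian of F is constant: H = [[-10, 0], [0, -10]].
det(H) = (-10)·(-10) − 0² = 100.
det(H) > 0 and tr(H) = -20 < 0, so H is negative definite and the point is a local maximum.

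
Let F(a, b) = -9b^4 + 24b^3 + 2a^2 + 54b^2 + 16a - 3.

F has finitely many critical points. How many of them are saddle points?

2

F separates as a function of a plus a function of b, so ∇F=0 decouples.
∂F/∂a = 4(a + 4) = 0 at a ∈ {-4}; ∂F/∂b = -36b(b - 3)(b + 1) = 0 at b ∈ {-1, 0, 3}.
The Hessian is diagonal: diag(F_aa, F_bb). Second derivatives: F_aa(-4)=4; F_bb(-1)=-144, F_bb(0)=108, F_bb(3)=-432.
Saddle points occur where the two diagonal entries have opposite signs: (-4, -1), (-4, 3). Count: 2.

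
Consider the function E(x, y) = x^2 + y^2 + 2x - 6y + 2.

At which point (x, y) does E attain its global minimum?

(-1, 3)

E(x,y) separates as P(x) + Q(y) + 2, so its minimum is min P + min Q + 2.
P'(x) = 2x + 2 vanishes at x ∈ {-1}; Q'(y) = 2y - 6 vanishes at y ∈ {3}.
Local minima of P (where P''>0): P(-1)=-1. Local minima of Q: Q(3)=-9.
So the global minimum of E is P(-1) + Q(3) + 2 = -1 − 9 + 2 = -8, attained at (-1, 3).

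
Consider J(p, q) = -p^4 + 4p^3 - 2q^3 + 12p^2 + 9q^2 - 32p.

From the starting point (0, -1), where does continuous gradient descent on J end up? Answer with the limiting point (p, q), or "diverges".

(1, 0)

J is separable, so gradient descent decouples: p follows -∂J/∂p, q follows -∂J/∂q.
∂J/∂p = -4(p - 4)(p - 1)(p + 2); at p=0 this is -32, so p increases.
∂J/∂q = -6q(q - 3); at q=-1 this is -24, so q increases.
p converges to its nearest critical value 1 (a local min of the p-part); q converges to 0. The iterate converges to (1, 0).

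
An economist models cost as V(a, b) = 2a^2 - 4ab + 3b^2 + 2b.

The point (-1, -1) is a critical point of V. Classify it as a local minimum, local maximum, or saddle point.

local minimum

The Hessian of V is constant: H = [[4, -4], [-4, 6]].
det(H) = 4·6 − (-4)² = 8.
det(H) > 0 and tr(H) = 10 > 0, so H is positive definite and the point is a local minimum.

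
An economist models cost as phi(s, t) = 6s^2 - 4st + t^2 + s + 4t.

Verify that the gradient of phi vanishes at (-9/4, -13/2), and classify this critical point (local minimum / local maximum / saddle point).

local minimum

∇phi = (12s - 4t + 1, -4s + 2t + 4); substituting (-9/4, -13/2) gives ∇phi = (0, 0), so (-9/4, -13/2) is indeed a critical point.
The Hessian of phi is constant: H = [[12, -4], [-4, 2]].
det(H) = 12·2 − (-4)² = 8.
det(H) > 0 and tr(H) = 14 > 0, so H is positive definite and the point is a local minimum.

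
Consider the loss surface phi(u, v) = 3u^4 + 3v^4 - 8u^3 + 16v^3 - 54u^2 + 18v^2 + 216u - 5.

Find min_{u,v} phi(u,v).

-707

phi(u,v) separates as P(u) + Q(v) − 5, so its minimum is min P + min Q − 5.
P'(u) = 12(u - 3)(u - 2)(u + 3) vanishes at u ∈ {-3, 2, 3}; Q'(v) = 12v(v + 1)(v + 3) vanishes at v ∈ {-3, -1, 0}.
Local minima of P (where P''>0): P(-3)=-675, P(3)=189. Local minima of Q: Q(-3)=-27, Q(0)=0.
So the global minimum of phi is P(-3) + Q(-3) − 5 = -675 − 27 − 5 = -707, attained at (-3, -3).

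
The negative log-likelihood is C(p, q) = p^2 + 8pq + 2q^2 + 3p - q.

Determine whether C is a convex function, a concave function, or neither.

C is quadratic, so its Hessian is the constant matrix H = [[2, 8], [8, 4]].
det(H) = -56, tr(H) = 6.
det(H) < 0, so H is indefinite: neither convex nor concave.

neither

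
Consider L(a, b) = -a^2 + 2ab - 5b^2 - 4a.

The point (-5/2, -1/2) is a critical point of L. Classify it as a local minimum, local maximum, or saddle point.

The Hessian of L is constant: H = [[-2, 2], [2, -10]].
det(H) = (-2)·(-10) − 2² = 16.
det(H) > 0 and tr(H) = -12 < 0, so H is negative definite and the point is a local maximum.

local maximum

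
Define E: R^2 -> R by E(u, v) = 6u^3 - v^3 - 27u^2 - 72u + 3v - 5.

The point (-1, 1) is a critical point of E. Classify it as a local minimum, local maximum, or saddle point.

The mixed partial ∂²E/∂u∂v is 0, so the Hessian at any point is diag(E_uu, E_vv) = diag(18(2u - 3), -6v).
At (-1, 1): H = diag(-90, -6).
Both eigenvalues are negative, so H is negative definite: a local maximum.

local maximum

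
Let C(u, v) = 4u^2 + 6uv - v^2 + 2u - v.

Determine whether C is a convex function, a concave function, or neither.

neither

C is quadratic, so its Hessian is the constant matrix H = [[8, 6], [6, -2]].
det(H) = -52, tr(H) = 6.
det(H) < 0, so H is indefinite: neither convex nor concave.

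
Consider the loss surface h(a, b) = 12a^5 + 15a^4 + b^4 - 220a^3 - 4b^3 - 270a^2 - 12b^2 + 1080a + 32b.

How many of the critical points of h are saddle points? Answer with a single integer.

6

h separates as a function of a plus a function of b, so ∇h=0 decouples.
∂h/∂a = 60(a - 3)(a - 1)(a + 2)(a + 3) = 0 at a ∈ {-3, -2, 1, 3}; ∂h/∂b = 4(b - 4)(b - 1)(b + 2) = 0 at b ∈ {-2, 1, 4}.
The Hessian is diagonal: diag(h_aa, h_bb). Second derivatives: h_aa(-3)=-1440, h_aa(-2)=900, h_aa(1)=-1440, h_aa(3)=3600; h_bb(-2)=72, h_bb(1)=-36, h_bb(4)=72.
Saddle points occur where the two diagonal entries have opposite signs: (-3, -2), (-3, 4), (-2, 1), (1, -2), (1, 4), (3, 1). Count: 6.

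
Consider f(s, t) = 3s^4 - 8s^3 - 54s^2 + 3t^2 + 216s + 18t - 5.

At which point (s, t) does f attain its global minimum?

f(s,t) separates as P(s) + Q(t) − 5, so its minimum is min P + min Q − 5.
P'(s) = 12(s - 3)(s - 2)(s + 3) vanishes at s ∈ {-3, 2, 3}; Q'(t) = 6(t + 3) vanishes at t ∈ {-3}.
Local minima of P (where P''>0): P(-3)=-675, P(3)=189. Local minima of Q: Q(-3)=-27.
So the global minimum of f is P(-3) + Q(-3) − 5 = -675 − 27 − 5 = -707, attained at (-3, -3).

(-3, -3)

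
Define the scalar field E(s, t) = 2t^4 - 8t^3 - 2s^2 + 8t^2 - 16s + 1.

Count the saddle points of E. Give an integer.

2

E separates as a function of s plus a function of t, so ∇E=0 decouples.
∂E/∂s = -4(s + 4) = 0 at s ∈ {-4}; ∂E/∂t = 8t(t - 2)(t - 1) = 0 at t ∈ {0, 1, 2}.
The Hessian is diagonal: diag(E_ss, E_tt). Second derivatives: E_ss(-4)=-4; E_tt(0)=16, E_tt(1)=-8, E_tt(2)=16.
Saddle points occur where the two diagonal entries have opposite signs: (-4, 0), (-4, 2). Count: 2.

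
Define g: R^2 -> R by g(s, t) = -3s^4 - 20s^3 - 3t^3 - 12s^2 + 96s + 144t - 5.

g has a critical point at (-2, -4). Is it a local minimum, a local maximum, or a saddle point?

local minimum

The mixed partial ∂²g/∂s∂t is 0, so the Hessian at any point is diag(g_ss, g_tt) = diag(-12(3s^2 + 10s + 2), -18t).
At (-2, -4): H = diag(72, 72).
Both eigenvalues are positive, so H is positive definite: a local minimum.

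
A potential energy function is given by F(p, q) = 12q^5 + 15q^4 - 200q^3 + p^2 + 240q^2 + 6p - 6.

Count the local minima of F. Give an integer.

F separates as a function of p plus a function of q, so ∇F=0 decouples.
∂F/∂p = 2(p + 3) = 0 at p ∈ {-3}; ∂F/∂q = 60q(q - 2)(q - 1)(q + 4) = 0 at q ∈ {-4, 0, 1, 2}.
The Hessian is diagonal: diag(F_pp, F_qq). Second derivatives: F_pp(-3)=2; F_qq(-4)=-7200, F_qq(0)=480, F_qq(1)=-300, F_qq(2)=720.
Local minima occur where both diagonal entries positive: (-3, 0), (-3, 2). Count: 2.

2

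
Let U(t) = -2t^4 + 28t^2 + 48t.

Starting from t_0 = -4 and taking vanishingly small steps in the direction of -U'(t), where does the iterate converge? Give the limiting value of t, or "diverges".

diverges

U'(t) = -8(t - 3)(t + 1)(t + 2), so U'(-4) = 336.
Gradient descent moves in the -U' direction, i.e. t is decreasing.
There is no critical point below t=-4, and U' keeps the same sign, so the iterate runs off to −∞.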